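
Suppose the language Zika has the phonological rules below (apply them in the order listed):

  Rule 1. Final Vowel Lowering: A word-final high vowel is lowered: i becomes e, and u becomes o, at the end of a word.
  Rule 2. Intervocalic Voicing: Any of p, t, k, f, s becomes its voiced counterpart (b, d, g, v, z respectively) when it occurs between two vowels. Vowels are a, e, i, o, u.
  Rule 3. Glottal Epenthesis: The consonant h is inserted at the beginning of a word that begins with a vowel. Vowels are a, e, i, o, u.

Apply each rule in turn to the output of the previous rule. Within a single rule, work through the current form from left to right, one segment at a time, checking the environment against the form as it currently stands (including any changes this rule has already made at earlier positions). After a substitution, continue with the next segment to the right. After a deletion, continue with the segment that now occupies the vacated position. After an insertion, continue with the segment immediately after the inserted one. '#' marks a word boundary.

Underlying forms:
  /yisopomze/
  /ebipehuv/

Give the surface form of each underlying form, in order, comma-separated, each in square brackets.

/yisopomze/:
  Rule 1 Final Vowel Lowering: no change — [yisopomze]
  Rule 2 Intervocalic Voicing: [yisopomze] → [yizobomze]
  Rule 3 Glottal Epenthesis: no change — [yizobomze]
/ebipehuv/:
  Rule 1 Final Vowel Lowering: no change — [ebipehuv]
  Rule 2 Intervocalic Voicing: [ebipehuv] → [ebibehuv]
  Rule 3 Glottal Epenthesis: [ebibehuv] → [hebibehuv]

[yizobomze], [hebibehuv]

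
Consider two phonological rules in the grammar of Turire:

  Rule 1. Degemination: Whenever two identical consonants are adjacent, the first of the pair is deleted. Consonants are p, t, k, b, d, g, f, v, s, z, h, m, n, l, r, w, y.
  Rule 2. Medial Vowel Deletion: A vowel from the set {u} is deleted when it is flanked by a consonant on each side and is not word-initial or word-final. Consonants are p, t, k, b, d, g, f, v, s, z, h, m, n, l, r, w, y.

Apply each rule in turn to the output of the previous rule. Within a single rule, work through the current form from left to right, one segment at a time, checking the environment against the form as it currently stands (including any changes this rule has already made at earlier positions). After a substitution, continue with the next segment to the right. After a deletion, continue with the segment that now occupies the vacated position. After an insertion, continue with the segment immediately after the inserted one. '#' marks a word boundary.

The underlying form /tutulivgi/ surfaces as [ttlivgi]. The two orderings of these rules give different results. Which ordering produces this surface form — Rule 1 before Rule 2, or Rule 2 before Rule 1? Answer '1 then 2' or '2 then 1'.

1 then 2

Order 1 then 2:
  1 Degemination: no change — [tutulivgi]
  2 Medial Vowel Deletion: [tutulivgi] → [ttlivgi]
  result: [ttlivgi]
Order 2 then 1:
  2 Medial Vowel Deletion: [tutulivgi] → [ttlivgi]
  1 Degemination: [ttlivgi] → [tlivgi]
  result: [tlivgi]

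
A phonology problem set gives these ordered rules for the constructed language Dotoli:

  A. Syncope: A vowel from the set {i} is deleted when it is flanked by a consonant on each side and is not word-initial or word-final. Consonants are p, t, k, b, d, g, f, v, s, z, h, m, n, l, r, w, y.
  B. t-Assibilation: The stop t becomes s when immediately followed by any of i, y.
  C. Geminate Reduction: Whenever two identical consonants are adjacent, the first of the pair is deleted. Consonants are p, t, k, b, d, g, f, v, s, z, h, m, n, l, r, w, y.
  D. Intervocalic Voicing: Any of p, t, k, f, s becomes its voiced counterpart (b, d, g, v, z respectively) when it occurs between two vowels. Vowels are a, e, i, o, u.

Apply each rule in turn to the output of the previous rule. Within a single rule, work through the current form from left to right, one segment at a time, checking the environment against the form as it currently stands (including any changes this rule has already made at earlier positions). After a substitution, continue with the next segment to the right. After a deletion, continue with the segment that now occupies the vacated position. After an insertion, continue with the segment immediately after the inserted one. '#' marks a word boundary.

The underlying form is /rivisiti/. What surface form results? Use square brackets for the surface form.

[rvsi]

A Syncope: [rivisiti] → [rvsti]
B t-Assibilation: [rvsti] → [rvssi]
C Geminate Reduction: [rvssi] → [rvsi]
D Intervocalic Voicing: no change — [rvsi]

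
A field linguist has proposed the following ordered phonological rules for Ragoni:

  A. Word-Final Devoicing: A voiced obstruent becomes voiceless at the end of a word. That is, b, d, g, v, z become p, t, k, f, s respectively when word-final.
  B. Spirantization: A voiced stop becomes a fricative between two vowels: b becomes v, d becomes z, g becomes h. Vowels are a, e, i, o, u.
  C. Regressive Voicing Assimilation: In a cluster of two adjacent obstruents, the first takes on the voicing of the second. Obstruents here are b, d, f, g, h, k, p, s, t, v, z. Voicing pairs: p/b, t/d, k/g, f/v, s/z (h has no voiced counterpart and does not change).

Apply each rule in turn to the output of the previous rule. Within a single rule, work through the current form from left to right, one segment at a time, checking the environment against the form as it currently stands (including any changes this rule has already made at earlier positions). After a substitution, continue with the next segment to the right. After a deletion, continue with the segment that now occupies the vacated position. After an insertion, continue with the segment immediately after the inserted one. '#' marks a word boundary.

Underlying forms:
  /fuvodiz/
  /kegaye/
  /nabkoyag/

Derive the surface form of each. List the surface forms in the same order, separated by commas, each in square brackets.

[fuvozis], [kehaye], [napkoyak]

/fuvodiz/:
  A Word-Final Devoicing: [fuvodiz] → [fuvodis]
  B Spirantization: [fuvodis] → [fuvozis]
  C Regressive Voicing Assimilation: no change — [fuvozis]
/kegaye/:
  A Word-Final Devoicing: no change — [kegaye]
  B Spirantization: [kegaye] → [kehaye]
  C Regressive Voicing Assimilation: no change — [kehaye]
/nabkoyag/:
  A Word-Final Devoicing: [nabkoyag] → [nabkoyak]
  B Spirantization: no change — [nabkoyak]
  C Regressive Voicing Assimilation: [nabkoyak] → [napkoyak]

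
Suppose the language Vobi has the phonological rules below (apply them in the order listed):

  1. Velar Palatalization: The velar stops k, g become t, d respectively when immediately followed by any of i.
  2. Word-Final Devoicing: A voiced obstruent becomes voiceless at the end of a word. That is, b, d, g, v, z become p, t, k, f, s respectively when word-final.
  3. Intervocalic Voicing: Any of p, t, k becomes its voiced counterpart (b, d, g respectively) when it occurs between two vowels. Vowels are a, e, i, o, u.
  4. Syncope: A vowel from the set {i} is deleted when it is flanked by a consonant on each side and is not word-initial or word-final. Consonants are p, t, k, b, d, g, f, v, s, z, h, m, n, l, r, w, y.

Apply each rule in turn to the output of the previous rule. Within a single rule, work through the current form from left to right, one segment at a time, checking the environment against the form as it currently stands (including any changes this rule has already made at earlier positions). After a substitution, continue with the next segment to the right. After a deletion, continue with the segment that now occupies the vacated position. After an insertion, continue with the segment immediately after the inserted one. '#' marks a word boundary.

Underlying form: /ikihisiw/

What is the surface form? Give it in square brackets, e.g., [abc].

1 Velar Palatalization: [ikihisiw] → [itihisiw]
2 Word-Final Devoicing: no change — [itihisiw]
3 Intervocalic Voicing: [itihisiw] → [idihisiw]
4 Syncope: [idihisiw] → [idhsw]

[idhsw]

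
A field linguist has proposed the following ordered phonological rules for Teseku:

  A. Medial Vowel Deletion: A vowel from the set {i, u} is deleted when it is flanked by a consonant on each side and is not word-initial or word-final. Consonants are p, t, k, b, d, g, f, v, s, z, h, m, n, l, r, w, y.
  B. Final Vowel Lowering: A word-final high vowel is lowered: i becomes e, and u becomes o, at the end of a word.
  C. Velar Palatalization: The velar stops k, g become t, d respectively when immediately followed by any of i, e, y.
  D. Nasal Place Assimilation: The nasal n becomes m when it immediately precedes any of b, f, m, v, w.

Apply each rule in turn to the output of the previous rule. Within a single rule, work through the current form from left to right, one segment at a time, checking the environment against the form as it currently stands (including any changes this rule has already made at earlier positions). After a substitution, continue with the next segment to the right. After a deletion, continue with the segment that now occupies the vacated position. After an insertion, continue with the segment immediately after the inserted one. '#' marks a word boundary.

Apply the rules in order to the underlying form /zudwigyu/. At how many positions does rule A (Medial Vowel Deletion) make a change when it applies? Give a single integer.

A Medial Vowel Deletion: [zudwigyu] → [zdwgyu]
B Final Vowel Lowering: [zdwgyu] → [zdwgyo]
C Velar Palatalization: [zdwgyo] → [zdwdyo]
D Nasal Place Assimilation: no change — [zdwdyo]
Rule A changed 2 position(s).

2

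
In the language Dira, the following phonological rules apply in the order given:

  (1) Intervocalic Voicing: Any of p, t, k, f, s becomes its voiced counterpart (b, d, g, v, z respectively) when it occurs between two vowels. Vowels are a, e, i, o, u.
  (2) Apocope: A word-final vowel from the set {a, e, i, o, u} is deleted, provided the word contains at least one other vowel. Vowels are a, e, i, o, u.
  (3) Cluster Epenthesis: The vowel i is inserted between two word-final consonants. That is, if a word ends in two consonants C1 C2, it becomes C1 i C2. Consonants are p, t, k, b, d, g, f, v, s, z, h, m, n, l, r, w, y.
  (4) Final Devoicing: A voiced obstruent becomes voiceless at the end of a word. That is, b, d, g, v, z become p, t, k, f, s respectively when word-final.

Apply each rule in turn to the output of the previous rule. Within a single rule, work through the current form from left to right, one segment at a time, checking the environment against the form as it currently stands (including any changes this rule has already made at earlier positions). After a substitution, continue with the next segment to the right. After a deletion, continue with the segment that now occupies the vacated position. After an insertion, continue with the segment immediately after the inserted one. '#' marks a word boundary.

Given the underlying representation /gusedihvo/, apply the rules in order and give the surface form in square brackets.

(1) Intervocalic Voicing: [gusedihvo] → [guzedihvo]
(2) Apocope: [guzedihvo] → [guzedihv]
(3) Cluster Epenthesis: [guzedihv] → [guzedihiv]
(4) Final Devoicing: [guzedihiv] → [guzedihif]

[guzedihif]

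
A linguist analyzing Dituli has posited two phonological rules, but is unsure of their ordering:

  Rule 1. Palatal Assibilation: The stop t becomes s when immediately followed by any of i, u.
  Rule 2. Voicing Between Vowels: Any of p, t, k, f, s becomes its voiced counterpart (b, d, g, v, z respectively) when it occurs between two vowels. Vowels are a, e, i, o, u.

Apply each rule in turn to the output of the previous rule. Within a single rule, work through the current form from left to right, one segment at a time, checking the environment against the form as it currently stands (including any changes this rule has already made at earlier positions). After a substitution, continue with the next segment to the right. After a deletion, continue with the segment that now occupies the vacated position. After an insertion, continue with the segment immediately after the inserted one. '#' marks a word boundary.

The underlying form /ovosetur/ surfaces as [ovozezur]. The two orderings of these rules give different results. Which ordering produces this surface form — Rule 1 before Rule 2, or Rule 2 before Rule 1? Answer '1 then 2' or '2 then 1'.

Order 1 then 2:
  1 Palatal Assibilation: [ovosetur] → [ovosesur]
  2 Voicing Between Vowels: [ovosesur] → [ovozezur]
  result: [ovozezur]
Order 2 then 1:
  2 Voicing Between Vowels: [ovosetur] → [ovozedur]
  1 Palatal Assibilation: no change — [ovozedur]
  result: [ovozedur]

1 then 2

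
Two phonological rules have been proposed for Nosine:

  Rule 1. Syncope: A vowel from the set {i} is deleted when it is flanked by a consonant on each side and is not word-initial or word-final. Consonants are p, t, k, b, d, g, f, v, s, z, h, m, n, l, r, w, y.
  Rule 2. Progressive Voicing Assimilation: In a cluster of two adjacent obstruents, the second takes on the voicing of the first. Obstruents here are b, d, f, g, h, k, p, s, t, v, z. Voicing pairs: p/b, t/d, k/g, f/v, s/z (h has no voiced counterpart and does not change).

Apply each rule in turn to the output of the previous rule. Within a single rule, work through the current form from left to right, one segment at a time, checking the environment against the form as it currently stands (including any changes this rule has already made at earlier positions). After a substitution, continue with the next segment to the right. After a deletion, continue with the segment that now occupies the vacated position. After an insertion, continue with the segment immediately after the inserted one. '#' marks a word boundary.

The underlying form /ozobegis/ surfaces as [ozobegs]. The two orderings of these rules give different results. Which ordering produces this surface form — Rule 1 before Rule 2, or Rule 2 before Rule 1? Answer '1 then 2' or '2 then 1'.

2 then 1

Order 1 then 2:
  1 Syncope: [ozobegis] → [ozobegs]
  2 Progressive Voicing Assimilation: [ozobegs] → [ozobegz]
  result: [ozobegz]
Order 2 then 1:
  2 Progressive Voicing Assimilation: no change — [ozobegis]
  1 Syncope: [ozobegis] → [ozobegs]
  result: [ozobegs]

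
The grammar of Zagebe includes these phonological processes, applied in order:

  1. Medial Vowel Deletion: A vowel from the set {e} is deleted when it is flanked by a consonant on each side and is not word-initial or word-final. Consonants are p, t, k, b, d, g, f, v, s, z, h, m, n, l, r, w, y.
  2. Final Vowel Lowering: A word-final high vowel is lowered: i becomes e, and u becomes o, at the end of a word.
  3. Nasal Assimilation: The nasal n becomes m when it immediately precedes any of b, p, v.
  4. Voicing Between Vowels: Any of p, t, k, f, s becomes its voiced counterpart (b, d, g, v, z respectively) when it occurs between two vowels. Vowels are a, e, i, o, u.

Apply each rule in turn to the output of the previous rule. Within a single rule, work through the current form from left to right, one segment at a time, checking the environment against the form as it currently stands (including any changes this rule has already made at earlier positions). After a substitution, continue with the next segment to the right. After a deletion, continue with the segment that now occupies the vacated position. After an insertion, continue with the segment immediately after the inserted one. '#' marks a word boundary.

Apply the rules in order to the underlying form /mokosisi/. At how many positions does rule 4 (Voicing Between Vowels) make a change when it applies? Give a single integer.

3

1 Medial Vowel Deletion: no change — [mokosisi]
2 Final Vowel Lowering: [mokosisi] → [mokosise]
3 Nasal Assimilation: no change — [mokosise]
4 Voicing Between Vowels: [mokosise] → [mogozize]
Rule 4 changed 3 position(s).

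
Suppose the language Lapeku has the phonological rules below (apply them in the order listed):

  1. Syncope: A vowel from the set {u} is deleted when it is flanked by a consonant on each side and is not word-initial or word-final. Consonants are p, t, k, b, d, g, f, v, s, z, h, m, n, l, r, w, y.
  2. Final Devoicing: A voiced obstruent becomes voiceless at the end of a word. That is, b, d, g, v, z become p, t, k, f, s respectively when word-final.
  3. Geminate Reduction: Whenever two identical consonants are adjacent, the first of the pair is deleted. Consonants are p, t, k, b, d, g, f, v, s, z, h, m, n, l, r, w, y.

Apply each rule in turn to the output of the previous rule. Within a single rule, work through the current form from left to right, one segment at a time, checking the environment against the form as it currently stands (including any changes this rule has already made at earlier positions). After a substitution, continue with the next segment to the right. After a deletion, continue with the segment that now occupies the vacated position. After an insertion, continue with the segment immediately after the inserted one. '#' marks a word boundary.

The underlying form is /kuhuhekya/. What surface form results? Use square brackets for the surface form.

1 Syncope: [kuhuhekya] → [khhekya]
2 Final Devoicing: no change — [khhekya]
3 Geminate Reduction: [khhekya] → [khekya]

[khekya]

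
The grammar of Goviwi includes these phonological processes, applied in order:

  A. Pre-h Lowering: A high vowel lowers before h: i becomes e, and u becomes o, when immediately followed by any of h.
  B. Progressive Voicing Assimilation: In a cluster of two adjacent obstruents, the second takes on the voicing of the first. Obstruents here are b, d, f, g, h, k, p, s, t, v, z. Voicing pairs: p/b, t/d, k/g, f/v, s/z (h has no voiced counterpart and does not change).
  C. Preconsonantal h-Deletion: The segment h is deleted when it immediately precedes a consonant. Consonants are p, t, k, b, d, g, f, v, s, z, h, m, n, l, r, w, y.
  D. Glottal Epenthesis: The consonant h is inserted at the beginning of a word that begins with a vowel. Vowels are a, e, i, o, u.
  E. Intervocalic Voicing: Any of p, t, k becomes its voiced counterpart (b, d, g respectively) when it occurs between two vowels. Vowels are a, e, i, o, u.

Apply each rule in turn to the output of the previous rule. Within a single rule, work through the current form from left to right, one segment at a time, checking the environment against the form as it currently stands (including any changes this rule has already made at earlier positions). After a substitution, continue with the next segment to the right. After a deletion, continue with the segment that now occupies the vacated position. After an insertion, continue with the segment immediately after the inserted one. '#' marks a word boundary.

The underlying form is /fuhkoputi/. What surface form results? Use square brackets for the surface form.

[fogobudi]

A Pre-h Lowering: [fuhkoputi] → [fohkoputi]
B Progressive Voicing Assimilation: no change — [fohkoputi]
C Preconsonantal h-Deletion: [fohkoputi] → [fokoputi]
D Glottal Epenthesis: no change — [fokoputi]
E Intervocalic Voicing: [fokoputi] → [fogobudi]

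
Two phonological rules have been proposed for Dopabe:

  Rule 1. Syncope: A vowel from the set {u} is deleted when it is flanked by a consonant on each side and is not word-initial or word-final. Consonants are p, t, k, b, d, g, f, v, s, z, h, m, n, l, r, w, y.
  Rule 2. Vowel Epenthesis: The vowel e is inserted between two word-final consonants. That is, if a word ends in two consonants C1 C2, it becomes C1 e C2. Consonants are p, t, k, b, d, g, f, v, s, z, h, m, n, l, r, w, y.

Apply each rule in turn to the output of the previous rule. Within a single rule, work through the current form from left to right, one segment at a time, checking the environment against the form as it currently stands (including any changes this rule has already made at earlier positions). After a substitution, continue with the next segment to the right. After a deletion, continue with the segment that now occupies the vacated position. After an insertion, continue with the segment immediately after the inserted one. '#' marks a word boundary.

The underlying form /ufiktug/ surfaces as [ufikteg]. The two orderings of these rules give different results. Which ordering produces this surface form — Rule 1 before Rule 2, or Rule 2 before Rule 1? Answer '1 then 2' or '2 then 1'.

Order 1 then 2:
  1 Syncope: [ufiktug] → [ufiktg]
  2 Vowel Epenthesis: [ufiktg] → [ufikteg]
  result: [ufikteg]
Order 2 then 1:
  2 Vowel Epenthesis: no change — [ufiktug]
  1 Syncope: [ufiktug] → [ufiktg]
  result: [ufiktg]

1 then 2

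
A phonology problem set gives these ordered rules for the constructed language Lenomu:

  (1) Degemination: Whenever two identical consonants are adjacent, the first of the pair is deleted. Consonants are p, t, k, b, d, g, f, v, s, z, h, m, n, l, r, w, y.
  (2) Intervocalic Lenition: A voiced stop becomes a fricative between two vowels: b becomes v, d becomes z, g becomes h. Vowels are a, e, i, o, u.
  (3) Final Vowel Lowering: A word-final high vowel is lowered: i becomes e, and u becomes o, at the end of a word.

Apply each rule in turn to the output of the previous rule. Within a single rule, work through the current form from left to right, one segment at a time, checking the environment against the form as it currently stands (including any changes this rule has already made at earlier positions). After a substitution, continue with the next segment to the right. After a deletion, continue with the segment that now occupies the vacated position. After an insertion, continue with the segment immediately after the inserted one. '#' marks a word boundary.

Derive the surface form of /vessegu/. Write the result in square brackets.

[veseho]

(1) Degemination: [vessegu] → [vesegu]
(2) Intervocalic Lenition: [vesegu] → [vesehu]
(3) Final Vowel Lowering: [vesehu] → [veseho]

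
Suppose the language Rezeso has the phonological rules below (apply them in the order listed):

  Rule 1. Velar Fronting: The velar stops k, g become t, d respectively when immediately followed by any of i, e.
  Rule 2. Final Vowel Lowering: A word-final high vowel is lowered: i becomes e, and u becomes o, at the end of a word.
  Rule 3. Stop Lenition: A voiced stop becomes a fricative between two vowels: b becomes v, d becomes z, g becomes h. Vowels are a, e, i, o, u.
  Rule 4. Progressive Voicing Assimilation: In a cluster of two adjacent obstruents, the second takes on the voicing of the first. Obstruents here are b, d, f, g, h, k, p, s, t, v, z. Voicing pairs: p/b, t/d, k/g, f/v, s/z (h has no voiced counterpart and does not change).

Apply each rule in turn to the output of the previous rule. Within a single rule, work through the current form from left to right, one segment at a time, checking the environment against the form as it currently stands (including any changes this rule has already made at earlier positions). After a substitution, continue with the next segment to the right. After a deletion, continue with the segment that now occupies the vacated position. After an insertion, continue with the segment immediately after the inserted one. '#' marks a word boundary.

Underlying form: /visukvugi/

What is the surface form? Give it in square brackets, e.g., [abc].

Rule 1 Velar Fronting: [visukvugi] → [visukvudi]
Rule 2 Final Vowel Lowering: [visukvudi] → [visukvude]
Rule 3 Stop Lenition: [visukvude] → [visukvuze]
Rule 4 Progressive Voicing Assimilation: [visukvuze] → [visukfuze]

[visukfuze]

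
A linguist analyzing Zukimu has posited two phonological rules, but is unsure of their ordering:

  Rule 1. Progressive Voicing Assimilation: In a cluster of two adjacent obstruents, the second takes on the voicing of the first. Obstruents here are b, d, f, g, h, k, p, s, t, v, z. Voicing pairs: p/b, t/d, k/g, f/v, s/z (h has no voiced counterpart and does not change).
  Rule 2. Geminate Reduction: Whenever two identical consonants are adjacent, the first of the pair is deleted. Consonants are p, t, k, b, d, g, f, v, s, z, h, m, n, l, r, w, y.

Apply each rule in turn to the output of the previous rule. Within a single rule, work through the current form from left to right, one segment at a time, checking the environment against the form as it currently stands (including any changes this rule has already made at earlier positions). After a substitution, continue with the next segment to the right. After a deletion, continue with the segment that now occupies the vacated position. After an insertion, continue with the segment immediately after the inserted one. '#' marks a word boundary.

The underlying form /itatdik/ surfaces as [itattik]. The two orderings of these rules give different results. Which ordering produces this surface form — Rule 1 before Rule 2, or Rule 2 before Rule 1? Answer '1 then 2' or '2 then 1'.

Order 1 then 2:
  1 Progressive Voicing Assimilation: [itatdik] → [itattik]
  2 Geminate Reduction: [itattik] → [itatik]
  result: [itatik]
Order 2 then 1:
  2 Geminate Reduction: no change — [itatdik]
  1 Progressive Voicing Assimilation: [itatdik] → [itattik]
  result: [itattik]

2 then 1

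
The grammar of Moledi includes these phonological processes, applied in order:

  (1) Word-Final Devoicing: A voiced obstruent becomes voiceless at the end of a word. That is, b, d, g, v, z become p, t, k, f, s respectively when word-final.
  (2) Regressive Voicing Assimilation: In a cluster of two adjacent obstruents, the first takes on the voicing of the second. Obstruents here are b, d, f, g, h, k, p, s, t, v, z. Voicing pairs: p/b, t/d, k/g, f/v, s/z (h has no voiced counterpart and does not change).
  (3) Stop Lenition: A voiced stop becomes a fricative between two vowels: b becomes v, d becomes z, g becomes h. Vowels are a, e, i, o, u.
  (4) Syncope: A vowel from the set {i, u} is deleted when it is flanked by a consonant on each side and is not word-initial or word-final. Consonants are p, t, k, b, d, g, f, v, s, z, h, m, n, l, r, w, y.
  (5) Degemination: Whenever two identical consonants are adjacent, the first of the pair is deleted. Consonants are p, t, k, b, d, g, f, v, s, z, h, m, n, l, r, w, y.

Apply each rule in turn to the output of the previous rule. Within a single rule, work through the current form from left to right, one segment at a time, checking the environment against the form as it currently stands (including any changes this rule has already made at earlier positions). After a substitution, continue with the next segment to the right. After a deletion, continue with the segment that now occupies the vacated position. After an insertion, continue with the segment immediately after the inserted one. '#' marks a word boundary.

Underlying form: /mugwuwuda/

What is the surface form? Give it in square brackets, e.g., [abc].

(1) Word-Final Devoicing: no change — [mugwuwuda]
(2) Regressive Voicing Assimilation: no change — [mugwuwuda]
(3) Stop Lenition: [mugwuwuda] → [mugwuwuza]
(4) Syncope: [mugwuwuza] → [mgwwza]
(5) Degemination: [mgwwza] → [mgwza]

[mgwza]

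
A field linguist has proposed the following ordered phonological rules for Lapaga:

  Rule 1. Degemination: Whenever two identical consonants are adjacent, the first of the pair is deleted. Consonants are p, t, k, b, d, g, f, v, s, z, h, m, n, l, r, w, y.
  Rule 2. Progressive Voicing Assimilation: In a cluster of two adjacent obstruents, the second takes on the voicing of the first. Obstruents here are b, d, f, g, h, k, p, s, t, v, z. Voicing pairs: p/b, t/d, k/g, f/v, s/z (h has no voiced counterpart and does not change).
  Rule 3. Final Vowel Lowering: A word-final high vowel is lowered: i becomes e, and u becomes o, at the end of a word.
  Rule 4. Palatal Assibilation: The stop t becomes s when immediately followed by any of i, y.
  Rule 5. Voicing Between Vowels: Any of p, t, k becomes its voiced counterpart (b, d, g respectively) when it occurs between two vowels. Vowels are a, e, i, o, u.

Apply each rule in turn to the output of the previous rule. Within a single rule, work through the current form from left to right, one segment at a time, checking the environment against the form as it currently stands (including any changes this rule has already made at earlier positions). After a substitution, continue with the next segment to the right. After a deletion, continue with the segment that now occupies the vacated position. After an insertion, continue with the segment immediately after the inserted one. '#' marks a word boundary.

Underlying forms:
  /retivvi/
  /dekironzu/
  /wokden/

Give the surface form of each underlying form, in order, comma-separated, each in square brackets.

[resive], [degironzo], [wokten]

/retivvi/:
  Rule 1 Degemination: [retivvi] → [retivi]
  Rule 2 Progressive Voicing Assimilation: no change — [retivi]
  Rule 3 Final Vowel Lowering: [retivi] → [retive]
  Rule 4 Palatal Assibilation: [retive] → [resive]
  Rule 5 Voicing Between Vowels: no change — [resive]
/dekironzu/:
  Rule 1 Degemination: no change — [dekironzu]
  Rule 2 Progressive Voicing Assimilation: no change — [dekironzu]
  Rule 3 Final Vowel Lowering: [dekironzu] → [dekironzo]
  Rule 4 Palatal Assibilation: no change — [dekironzo]
  Rule 5 Voicing Between Vowels: [dekironzo] → [degironzo]
/wokden/:
  Rule 1 Degemination: no change — [wokden]
  Rule 2 Progressive Voicing Assimilation: [wokden] → [wokten]
  Rule 3 Final Vowel Lowering: no change — [wokten]
  Rule 4 Palatal Assibilation: no change — [wokten]
  Rule 5 Voicing Between Vowels: no change — [wokten]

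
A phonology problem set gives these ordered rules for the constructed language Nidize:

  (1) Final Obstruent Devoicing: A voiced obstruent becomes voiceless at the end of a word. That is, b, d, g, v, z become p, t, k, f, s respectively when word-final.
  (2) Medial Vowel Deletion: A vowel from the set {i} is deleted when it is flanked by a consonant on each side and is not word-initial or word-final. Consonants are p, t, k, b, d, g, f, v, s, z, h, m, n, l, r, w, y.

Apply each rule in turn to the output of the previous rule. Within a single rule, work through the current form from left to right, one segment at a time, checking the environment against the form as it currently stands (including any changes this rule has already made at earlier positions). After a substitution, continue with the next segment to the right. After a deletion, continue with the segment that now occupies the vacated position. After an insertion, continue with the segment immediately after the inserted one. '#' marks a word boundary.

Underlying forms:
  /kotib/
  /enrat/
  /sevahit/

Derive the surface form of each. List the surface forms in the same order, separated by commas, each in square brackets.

/kotib/:
  (1) Final Obstruent Devoicing: [kotib] → [kotip]
  (2) Medial Vowel Deletion: [kotip] → [kotp]
/enrat/:
  (1) Final Obstruent Devoicing: no change — [enrat]
  (2) Medial Vowel Deletion: no change — [enrat]
/sevahit/:
  (1) Final Obstruent Devoicing: no change — [sevahit]
  (2) Medial Vowel Deletion: [sevahit] → [sevaht]

[kotp], [enrat], [sevaht]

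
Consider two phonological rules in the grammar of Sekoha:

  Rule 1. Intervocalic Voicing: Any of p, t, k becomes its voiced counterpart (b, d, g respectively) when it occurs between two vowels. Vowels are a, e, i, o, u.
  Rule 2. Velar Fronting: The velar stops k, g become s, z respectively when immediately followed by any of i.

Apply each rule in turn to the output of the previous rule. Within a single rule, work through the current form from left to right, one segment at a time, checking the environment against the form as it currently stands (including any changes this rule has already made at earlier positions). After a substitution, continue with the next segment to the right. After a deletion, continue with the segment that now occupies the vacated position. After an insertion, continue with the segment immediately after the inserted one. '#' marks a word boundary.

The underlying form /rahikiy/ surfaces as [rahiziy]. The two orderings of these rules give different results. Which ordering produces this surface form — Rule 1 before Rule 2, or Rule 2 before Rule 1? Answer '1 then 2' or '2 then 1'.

1 then 2

Order 1 then 2:
  1 Intervocalic Voicing: [rahikiy] → [rahigiy]
  2 Velar Fronting: [rahigiy] → [rahiziy]
  result: [rahiziy]
Order 2 then 1:
  2 Velar Fronting: [rahikiy] → [rahisiy]
  1 Intervocalic Voicing: no change — [rahisiy]
  result: [rahisiy]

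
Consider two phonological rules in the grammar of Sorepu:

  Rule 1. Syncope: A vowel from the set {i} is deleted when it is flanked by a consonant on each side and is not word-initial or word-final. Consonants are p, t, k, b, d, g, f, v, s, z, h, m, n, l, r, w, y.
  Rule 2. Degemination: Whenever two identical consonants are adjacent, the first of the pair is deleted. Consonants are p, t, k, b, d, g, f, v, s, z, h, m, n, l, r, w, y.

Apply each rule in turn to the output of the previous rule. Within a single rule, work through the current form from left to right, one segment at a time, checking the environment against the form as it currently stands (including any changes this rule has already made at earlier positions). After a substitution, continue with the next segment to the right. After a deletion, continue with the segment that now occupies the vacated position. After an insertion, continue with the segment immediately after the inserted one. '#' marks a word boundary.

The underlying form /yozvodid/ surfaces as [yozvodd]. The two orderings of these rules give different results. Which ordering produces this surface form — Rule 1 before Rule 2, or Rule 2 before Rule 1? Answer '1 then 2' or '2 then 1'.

Order 1 then 2:
  1 Syncope: [yozvodid] → [yozvodd]
  2 Degemination: [yozvodd] → [yozvod]
  result: [yozvod]
Order 2 then 1:
  2 Degemination: no change — [yozvodid]
  1 Syncope: [yozvodid] → [yozvodd]
  result: [yozvodd]

2 then 1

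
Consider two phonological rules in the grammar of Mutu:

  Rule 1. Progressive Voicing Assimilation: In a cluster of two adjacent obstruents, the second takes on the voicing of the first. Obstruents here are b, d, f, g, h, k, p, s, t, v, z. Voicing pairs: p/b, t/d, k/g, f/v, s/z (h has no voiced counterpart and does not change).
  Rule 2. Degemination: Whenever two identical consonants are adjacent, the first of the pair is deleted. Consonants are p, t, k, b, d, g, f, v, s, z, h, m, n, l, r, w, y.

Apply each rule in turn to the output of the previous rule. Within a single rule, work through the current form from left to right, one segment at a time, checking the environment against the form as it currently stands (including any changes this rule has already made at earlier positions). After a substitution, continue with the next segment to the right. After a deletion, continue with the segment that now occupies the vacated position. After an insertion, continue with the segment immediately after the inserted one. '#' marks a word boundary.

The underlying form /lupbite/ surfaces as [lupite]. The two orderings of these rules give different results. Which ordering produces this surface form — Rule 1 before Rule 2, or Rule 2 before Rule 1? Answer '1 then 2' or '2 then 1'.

Order 1 then 2:
  1 Progressive Voicing Assimilation: [lupbite] → [luppite]
  2 Degemination: [luppite] → [lupite]
  result: [lupite]
Order 2 then 1:
  2 Degemination: no change — [lupbite]
  1 Progressive Voicing Assimilation: [lupbite] → [luppite]
  result: [luppite]

1 then 2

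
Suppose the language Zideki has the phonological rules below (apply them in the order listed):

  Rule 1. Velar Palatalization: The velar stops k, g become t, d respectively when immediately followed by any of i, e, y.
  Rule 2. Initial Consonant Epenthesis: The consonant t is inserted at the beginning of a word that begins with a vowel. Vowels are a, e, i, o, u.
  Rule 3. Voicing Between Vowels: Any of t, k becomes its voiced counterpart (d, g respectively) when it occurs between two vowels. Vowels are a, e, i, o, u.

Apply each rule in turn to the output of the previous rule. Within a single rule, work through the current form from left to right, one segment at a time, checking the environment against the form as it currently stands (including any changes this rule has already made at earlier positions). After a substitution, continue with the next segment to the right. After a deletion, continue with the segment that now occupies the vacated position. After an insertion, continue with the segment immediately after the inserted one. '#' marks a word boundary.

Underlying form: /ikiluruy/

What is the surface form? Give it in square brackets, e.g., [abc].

[tidiluruy]

Rule 1 Velar Palatalization: [ikiluruy] → [itiluruy]
Rule 2 Initial Consonant Epenthesis: [itiluruy] → [titiluruy]
Rule 3 Voicing Between Vowels: [titiluruy] → [tidiluruy]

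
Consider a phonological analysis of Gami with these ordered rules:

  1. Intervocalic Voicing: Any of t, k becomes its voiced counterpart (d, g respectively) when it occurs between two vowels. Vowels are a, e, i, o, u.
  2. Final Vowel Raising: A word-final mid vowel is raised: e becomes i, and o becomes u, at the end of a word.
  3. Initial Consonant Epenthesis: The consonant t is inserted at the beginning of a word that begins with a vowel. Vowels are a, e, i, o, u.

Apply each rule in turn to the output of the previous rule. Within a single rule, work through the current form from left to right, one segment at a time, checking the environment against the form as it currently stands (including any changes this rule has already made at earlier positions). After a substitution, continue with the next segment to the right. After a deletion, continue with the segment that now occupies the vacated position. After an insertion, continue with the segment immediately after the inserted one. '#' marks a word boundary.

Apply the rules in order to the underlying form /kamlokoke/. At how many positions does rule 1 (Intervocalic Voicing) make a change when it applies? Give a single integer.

1 Intervocalic Voicing: [kamlokoke] → [kamlogoge]
2 Final Vowel Raising: [kamlogoge] → [kamlogogi]
3 Initial Consonant Epenthesis: no change — [kamlogogi]
Rule 1 changed 2 position(s).

2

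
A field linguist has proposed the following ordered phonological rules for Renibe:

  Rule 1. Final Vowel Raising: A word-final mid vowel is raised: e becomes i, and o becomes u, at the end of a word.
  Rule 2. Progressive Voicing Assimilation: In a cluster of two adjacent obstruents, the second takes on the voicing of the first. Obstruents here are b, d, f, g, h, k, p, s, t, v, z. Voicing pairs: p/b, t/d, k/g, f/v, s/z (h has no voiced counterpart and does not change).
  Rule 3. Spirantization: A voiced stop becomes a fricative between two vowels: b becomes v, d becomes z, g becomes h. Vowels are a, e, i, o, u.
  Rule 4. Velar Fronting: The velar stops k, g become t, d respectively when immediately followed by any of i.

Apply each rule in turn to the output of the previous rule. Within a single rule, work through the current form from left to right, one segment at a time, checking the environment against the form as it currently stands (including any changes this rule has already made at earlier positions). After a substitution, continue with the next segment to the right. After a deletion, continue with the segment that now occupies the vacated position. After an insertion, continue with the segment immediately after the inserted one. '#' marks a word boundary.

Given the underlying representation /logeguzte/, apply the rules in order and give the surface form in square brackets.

[lohehuzdi]

Rule 1 Final Vowel Raising: [logeguzte] → [logeguzti]
Rule 2 Progressive Voicing Assimilation: [logeguzti] → [logeguzdi]
Rule 3 Spirantization: [logeguzdi] → [lohehuzdi]
Rule 4 Velar Fronting: no change — [lohehuzdi]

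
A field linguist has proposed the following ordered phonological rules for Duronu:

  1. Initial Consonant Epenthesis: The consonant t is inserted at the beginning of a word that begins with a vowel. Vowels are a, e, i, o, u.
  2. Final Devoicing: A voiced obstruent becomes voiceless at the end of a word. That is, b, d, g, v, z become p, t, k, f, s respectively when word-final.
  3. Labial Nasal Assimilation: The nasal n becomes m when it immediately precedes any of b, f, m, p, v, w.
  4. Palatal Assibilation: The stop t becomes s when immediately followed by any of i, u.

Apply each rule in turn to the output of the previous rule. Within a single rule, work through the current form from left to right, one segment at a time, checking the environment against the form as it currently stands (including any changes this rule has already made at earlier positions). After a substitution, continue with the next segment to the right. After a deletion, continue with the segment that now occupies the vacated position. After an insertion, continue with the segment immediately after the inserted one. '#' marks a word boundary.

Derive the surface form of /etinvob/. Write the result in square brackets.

1 Initial Consonant Epenthesis: [etinvob] → [tetinvob]
2 Final Devoicing: [tetinvob] → [tetinvop]
3 Labial Nasal Assimilation: [tetinvop] → [tetimvop]
4 Palatal Assibilation: [tetimvop] → [tesimvop]

[tesimvop]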